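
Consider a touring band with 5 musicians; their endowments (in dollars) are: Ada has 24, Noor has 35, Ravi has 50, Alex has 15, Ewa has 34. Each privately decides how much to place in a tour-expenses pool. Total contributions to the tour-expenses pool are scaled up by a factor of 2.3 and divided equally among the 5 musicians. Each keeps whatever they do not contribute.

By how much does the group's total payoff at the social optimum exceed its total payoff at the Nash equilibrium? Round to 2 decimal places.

The private return per contributed unit is 2.3/5 = 0.4600 < 1 for every player regardless of endowment, so the Nash equilibrium is zero contribution and the group total is Σ E_j = 24 + 35 + 50 + 15 + 34 = 158.
Each contributed unit returns 2.300 to the group, so the social optimum is full contribution by everyone: group total = 2.300 × 158 = 363.40.
Efficiency loss = (2.300 − 1) × 158 = 205.40.

205.40 dollars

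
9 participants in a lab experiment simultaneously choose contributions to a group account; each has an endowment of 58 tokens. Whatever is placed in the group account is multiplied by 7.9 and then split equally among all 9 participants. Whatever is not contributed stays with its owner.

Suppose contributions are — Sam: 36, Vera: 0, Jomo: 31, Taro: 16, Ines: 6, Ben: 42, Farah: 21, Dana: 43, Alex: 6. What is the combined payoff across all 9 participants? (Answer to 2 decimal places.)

1908.90 tokens

Total contributed: 36 + 0 + 31 + 16 + 6 + 42 + 21 + 43 + 6 = 201; total kept: 9 × 58 − 201 = 321.
The group account pays out 7.9 × 201 = 1587.90 in aggregate.
Group total = 321 + 1587.90 = 1908.90.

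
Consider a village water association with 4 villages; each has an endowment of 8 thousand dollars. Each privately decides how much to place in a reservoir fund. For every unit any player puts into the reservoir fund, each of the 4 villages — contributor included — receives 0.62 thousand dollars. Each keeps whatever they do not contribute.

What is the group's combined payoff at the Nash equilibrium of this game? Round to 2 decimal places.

32.00 thousand dollars

The private return per contributed unit is 0.62 < 1, so contributing 0 is dominant for every player. At the Nash equilibrium everyone keeps their 8, and the group total is 4 × 8 = 32.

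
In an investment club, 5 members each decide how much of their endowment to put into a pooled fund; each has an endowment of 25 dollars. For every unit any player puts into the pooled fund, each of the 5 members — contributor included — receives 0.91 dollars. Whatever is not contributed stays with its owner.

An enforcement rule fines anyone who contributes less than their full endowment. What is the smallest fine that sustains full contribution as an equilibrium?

2.25 dollars

Given the others contribute fully, the best deviation is to contribute 0 (any partial contribution still incurs the fine and gives up units whose private return 0.91 is below 1).
Deviating from 25 to 0 saves 25 dollars but forfeits the deviator's share of the drop in the pooled fund: 0.91 × 25 = 22.75.
So the deviation gain is 25 − 22.75 = 2.25, and the fine must be at least 2.25 dollars to wipe it out.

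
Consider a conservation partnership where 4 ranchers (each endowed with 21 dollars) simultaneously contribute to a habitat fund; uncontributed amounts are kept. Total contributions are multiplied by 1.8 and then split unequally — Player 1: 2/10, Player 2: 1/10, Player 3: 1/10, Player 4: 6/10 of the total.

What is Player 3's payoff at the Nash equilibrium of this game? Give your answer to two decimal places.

24.78 dollars

Each unit j contributes comes back to j as 1.8 × (j's share), so j prefers to contribute only if that share exceeds 1/1.8 = 0.5556; otherwise keeping the unit dominates.
The only share above 0.5556 is Player 4's 6/10, contributing 21; the remaining 3 contribute 0. Total contributed: 21.
Player 3 keeps 21 and receives 1.8 × 21 × 1/10 = 3.78 from the habitat fund, for a payoff of 24.78.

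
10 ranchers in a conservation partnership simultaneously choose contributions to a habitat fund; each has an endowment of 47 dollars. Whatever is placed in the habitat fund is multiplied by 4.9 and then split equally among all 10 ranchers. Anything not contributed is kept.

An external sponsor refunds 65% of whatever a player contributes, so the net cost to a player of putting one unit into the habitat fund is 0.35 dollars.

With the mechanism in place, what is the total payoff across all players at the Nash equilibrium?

2608.50 dollars

Under the mechanism each unit contributed yields (4.9/10) / 0.35 = 1.4000 back to its contributor per unit of net cost, which exceeds 1, making full contribution the dominant choice for everyone.
So the Nash equilibrium is full contribution by all 10; the group earns 10 × (47 × 0.65 + 4.9 × 47) = 2608.50.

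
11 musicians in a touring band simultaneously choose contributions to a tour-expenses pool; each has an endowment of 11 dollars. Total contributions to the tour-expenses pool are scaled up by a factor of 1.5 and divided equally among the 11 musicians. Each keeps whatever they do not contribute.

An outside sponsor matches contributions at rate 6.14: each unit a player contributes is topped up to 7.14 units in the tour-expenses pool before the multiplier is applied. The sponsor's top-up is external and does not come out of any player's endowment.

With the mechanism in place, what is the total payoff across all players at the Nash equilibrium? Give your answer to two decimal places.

The effective private return is 1.5 × 7.14 / 11 = 0.9736, which is still under 1, so the mechanism doesn't change anyone's dominant strategy: zero contribution.
Everyone keeps their endowment and the group total is 11 × 11 = 121.

121.00 dollars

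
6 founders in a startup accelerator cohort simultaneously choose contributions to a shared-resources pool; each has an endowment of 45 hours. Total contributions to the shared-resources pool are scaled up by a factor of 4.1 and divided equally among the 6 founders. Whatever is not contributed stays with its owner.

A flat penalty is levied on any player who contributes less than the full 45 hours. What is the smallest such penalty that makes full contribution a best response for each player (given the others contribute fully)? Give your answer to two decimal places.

14.25 hours

Given the others contribute fully, the best deviation is to contribute 0 (any partial contribution still incurs the fine and gives up units whose private return 0.6833 is below 1).
Deviating from 45 to 0 saves 45 hours but forfeits the deviator's share of the drop in the shared-resources pool: 4.1/6 × 45 = 30.75.
So the deviation gain is 45 − 30.75 = 14.25, and the fine must be at least 14.25 hours to wipe it out.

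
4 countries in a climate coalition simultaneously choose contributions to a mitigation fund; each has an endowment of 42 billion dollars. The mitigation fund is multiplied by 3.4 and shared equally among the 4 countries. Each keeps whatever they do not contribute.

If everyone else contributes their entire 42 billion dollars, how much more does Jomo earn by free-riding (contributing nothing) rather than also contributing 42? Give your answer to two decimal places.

6.30 billion dollars

Switching from a contribution of 42 to 0 lets Jomo keep an extra 42 billion dollars, but lowers the mitigation fund by 42, which costs Jomo their own share of that drop: 3.4/4 × 42 = 35.70.
Net gain = 42 − 35.70 = 6.30. The private return per contributed unit (0.8500) is below 1, so free-riding is indeed the best response regardless of what the others do.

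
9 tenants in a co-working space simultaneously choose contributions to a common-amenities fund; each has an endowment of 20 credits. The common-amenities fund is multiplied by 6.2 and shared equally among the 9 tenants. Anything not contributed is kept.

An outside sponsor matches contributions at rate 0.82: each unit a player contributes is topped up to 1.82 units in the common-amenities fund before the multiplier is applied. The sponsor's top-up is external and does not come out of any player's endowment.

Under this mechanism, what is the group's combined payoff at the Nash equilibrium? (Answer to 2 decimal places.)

The effective private return per unit is now 6.2 × 1.82 / 9 = 1.2538 > 1, so every player's dominant strategy flips to full contribution.
So the Nash equilibrium is full contribution by all 9; the group earns 6.2 × 1.82 × 180 = 2031.12.

2031.12 credits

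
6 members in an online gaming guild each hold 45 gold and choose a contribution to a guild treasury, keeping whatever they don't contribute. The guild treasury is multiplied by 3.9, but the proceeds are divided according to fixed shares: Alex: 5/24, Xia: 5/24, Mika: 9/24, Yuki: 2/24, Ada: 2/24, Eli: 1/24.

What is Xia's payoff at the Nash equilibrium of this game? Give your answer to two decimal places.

A player with share s gets back 3.9·s per unit contributed, so full contribution is dominant for anyone with s > 1/3.9 = 0.2564 and zero contribution is dominant for anyone below.
The only share above 0.2564 is Mika's 9/24, contributing 45; the remaining 5 contribute 0. Total contributed: 45.
Xia keeps 45 and receives 3.9 × 45 × 5/24 = 36.56 from the guild treasury, for a payoff of 81.56.

81.56 gold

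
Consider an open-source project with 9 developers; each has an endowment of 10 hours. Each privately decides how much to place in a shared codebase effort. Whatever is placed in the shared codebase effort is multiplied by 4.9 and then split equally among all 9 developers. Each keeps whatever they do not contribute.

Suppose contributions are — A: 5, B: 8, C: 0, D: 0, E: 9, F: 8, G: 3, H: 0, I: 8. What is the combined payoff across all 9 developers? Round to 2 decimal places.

Total contributed: 5 + 8 + 0 + 0 + 9 + 8 + 3 + 0 + 8 = 41; total kept: 9 × 10 − 41 = 49.
The shared codebase effort pays out 4.9 × 41 = 200.90 in aggregate.
Group total = 49 + 200.90 = 249.90.

249.90 hours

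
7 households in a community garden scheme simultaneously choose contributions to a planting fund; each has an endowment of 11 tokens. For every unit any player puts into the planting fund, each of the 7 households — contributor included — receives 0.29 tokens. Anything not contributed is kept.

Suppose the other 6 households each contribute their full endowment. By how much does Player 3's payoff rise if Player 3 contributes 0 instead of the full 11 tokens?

Switching from a contribution of 11 to 0 lets Player 3 keep an extra 11 tokens, but lowers the planting fund by 11, which costs Player 3 their own share of that drop: 0.29 × 11 = 3.19.
Net gain = 11 − 3.19 = 7.81. The private return per contributed unit (0.29) is below 1, so free-riding is indeed the best response regardless of what the others do.

7.81 tokens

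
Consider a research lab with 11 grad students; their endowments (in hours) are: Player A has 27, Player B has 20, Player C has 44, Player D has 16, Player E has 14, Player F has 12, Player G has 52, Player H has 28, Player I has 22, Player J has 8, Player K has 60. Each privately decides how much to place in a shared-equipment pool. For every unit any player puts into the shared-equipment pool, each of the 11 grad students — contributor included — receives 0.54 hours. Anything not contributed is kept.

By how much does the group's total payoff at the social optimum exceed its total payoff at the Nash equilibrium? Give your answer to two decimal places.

1496.82 hours

The private return per contributed unit is 0.54 < 1 for everyone, so the Nash equilibrium is zero contribution and the group total is Σ E_j = 27 + 20 + 44 + 16 + 14 + 12 + 52 + 28 + 22 + 8 + 60 = 303.
Each contributed unit returns 5.940 to the group, so the social optimum is full contribution by everyone: group total = 5.940 × 303 = 1799.82.
Efficiency loss = (5.940 − 1) × 303 = 1496.82.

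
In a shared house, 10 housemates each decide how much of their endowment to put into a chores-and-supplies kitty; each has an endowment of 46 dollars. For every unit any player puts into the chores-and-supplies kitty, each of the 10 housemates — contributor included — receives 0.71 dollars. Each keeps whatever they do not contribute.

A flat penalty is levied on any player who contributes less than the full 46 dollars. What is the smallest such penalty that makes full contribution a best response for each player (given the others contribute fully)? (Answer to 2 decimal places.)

Given the others contribute fully, the best deviation is to contribute 0 (any partial contribution still incurs the fine and gives up units whose private return 0.71 is below 1).
Deviating from 46 to 0 saves 46 dollars but forfeits the deviator's share of the drop in the chores-and-supplies kitty: 0.71 × 46 = 32.66.
So the deviation gain is 46 − 32.66 = 13.34, and the fine must be at least 13.34 dollars to wipe it out.

13.34 dollars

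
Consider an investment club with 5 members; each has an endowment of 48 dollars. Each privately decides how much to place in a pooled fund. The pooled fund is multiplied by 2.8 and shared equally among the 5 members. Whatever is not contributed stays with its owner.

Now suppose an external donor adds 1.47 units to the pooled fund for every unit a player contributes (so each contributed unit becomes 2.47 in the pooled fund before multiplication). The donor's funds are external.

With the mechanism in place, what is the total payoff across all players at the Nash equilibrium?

1659.84 dollars

The effective private return per unit is now 2.8 × 2.47 / 5 = 1.3832 > 1, so every player's dominant strategy flips to full contribution.
At the Nash equilibrium everyone contributes 48. Group total payoff = 2.8 × 2.47 × 240 = 1659.84.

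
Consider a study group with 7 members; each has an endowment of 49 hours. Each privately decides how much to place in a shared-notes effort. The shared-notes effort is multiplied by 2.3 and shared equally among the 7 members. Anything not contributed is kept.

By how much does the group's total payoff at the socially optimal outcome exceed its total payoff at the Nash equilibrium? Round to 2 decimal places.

Each contributed unit returns 2.3/7 = 0.3286 to its contributor — below 1 — so contributing 0 is dominant for every player. At the Nash equilibrium everyone keeps their 49, and the group total is 7 × 49 = 343.
Each contributed unit returns 2.300 to the group as a whole (0.3286 to each of 7 players), which exceeds 1, so the social optimum is full contribution: group total = 2.300 × 343 = 788.90.
Efficiency loss = 788.90 − 343 = 445.90.

445.90 hours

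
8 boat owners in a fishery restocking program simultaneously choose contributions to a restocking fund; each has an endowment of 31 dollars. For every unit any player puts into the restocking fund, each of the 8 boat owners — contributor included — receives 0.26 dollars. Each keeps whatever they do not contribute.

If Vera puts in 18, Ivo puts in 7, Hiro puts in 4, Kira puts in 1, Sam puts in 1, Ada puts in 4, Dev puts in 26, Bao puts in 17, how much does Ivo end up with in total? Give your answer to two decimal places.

Total contributed: 18 + 7 + 4 + 1 + 1 + 4 + 26 + 17 = 78.
Each receives 0.26 × 78 = 20.28 from the restocking fund.
Ivo keeps 31 − 7 = 24, so Ivo's payoff is 24 + 20.28 = 44.28.

44.28 dollars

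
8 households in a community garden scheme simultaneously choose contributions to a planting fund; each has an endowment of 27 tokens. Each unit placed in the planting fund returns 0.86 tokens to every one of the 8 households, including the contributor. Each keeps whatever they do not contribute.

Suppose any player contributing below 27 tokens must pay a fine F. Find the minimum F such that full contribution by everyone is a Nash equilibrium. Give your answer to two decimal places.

Given the others contribute fully, the best deviation is to contribute 0 (any partial contribution still incurs the fine and gives up units whose private return 0.86 is below 1).
Deviating from 27 to 0 saves 27 tokens but forfeits the deviator's share of the drop in the planting fund: 0.86 × 27 = 23.22.
So the deviation gain is 27 − 23.22 = 3.78, and the fine must be at least 3.78 tokens to wipe it out.

3.78 tokens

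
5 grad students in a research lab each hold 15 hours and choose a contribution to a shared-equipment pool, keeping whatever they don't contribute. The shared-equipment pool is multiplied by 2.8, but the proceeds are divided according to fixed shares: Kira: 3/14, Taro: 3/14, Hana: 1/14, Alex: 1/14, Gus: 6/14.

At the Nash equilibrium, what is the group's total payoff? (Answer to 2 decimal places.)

102.00 hours

Each unit j contributes comes back to j as 2.8 × (j's share), so j prefers to contribute only if that share exceeds 1/2.8 = 0.3571; otherwise keeping the unit dominates.
The only share above 0.3571 is Gus's 6/14, contributing 15; the remaining 4 contribute 0. Total contributed: 15.
The shared-equipment pool pays out 2.8 × 15 = 42.00 in total (split across the unequal shares, but the aggregate is all that matters for the group sum).
The 4 free-riders keep 15 each, adding 60. Group total = 60 + 42.00 = 102.00.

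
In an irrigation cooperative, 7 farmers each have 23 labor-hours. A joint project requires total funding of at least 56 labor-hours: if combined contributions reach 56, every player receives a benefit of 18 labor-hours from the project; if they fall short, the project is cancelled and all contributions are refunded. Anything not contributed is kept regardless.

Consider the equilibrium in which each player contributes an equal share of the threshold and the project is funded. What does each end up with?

33 labor-hours

Equal share of the threshold: 56/7 = 8.
At this profile no one gains by cutting their contribution: any cut drops the total below 56, the project is cancelled, contributions are refunded, and the deviator ends with 23, which is less than 23 − 8 + 18 = 33. Contributing more than 8 just wastes the excess. So contributing exactly 8 is a best response.
Each player's payoff: 23 − 8 + 18 = 33.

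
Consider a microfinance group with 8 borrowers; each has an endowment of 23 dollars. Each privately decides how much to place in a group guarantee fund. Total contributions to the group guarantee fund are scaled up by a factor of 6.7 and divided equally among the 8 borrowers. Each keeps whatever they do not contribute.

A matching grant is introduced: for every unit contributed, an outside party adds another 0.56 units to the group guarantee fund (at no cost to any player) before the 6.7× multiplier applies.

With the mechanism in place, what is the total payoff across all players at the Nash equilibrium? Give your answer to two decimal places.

1923.17 dollars

Under the mechanism each unit contributed yields 6.7 × 1.56 / 8 = 1.3065 back to its contributor per unit of net cost, which exceeds 1, making full contribution the dominant choice for everyone.
At the Nash equilibrium everyone contributes 23. Group total payoff = 6.7 × 1.56 × 184 = 1923.17.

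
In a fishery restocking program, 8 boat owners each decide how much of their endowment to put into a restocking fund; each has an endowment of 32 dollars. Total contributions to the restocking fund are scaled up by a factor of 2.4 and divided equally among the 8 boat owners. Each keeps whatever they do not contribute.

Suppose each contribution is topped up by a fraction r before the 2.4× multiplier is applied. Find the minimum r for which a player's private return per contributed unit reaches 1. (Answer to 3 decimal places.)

2.333

With matching at rate r, one contributed unit becomes (1 + r) in the restocking fund and returns 2.4 × (1 + r) / 8 to the contributor.
Setting this equal to 1: 1 + r = 8/2.4 = 3.3333.
So the minimum matching rate is r = 3.3333 − 1 = 2.333.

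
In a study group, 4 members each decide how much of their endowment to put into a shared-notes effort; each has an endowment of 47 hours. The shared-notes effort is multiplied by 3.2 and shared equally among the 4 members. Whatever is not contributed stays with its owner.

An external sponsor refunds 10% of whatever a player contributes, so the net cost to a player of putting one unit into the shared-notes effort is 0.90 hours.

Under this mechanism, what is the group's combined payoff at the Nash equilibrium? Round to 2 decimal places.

188.00 hours

With the mechanism, a contributed unit returns (3.2/4) / 0.90 = 0.8889 per unit of net cost — still below 1 — so contributing 0 remains dominant for every player.
At the Nash equilibrium no one contributes; group total payoff = 4 × 47 = 188.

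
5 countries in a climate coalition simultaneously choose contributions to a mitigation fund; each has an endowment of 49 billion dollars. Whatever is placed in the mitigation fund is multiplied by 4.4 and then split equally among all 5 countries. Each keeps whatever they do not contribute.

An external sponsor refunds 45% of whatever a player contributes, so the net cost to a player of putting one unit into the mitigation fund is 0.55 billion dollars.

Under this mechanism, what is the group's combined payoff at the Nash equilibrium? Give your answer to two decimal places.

The effective private return per unit is now (4.4/5) / 0.55 = 1.6000 > 1, so every player's dominant strategy flips to full contribution.
At the Nash equilibrium everyone contributes 49. Group total payoff = 5 × (49 × 0.45 + 4.4 × 49) = 1188.25.

1188.25 billion dollars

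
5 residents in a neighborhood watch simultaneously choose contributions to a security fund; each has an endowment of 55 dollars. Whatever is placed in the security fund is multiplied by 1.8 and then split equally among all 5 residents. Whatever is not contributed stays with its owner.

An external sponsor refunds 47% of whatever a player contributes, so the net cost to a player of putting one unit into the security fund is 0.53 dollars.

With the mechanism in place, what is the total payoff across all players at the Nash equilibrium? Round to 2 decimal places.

The effective private return is (1.8/5) / 0.53 = 0.6792, which is still under 1, so the mechanism doesn't change anyone's dominant strategy: zero contribution.
At the Nash equilibrium no one contributes; group total payoff = 5 × 55 = 275.

275.00 dollars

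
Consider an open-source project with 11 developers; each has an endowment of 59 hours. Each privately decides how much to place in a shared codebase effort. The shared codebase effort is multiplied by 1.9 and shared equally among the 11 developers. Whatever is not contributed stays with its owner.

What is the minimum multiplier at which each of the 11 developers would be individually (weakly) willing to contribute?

A contributed unit returns (multiplier)/11 to its contributor.
This reaches 1 exactly when the multiplier is 11.

11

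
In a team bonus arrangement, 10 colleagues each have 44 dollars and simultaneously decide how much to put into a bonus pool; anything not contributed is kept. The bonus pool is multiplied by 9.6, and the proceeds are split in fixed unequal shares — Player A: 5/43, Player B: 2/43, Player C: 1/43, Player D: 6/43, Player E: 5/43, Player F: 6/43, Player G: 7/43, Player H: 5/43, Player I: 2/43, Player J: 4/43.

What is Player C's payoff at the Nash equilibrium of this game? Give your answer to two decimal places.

102.94 dollars

A player with share s gets back 9.6·s per unit contributed, so full contribution is dominant for anyone with s > 1/9.6 = 0.1042 and zero contribution is dominant for anyone below.
Player A, Player D, Player E, Player F, Player G and Player H clear that bar, contributing 44 each; the remaining 4 contribute 0. Total contributed: 264.
Player C keeps 44 and receives 9.6 × 264 × 1/43 = 58.94 from the bonus pool, for a payoff of 102.94.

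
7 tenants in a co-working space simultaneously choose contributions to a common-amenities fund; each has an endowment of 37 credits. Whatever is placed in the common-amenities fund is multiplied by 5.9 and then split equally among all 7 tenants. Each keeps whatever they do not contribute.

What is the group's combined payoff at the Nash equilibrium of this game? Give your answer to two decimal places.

Each contributed unit returns 5.9/7 = 0.8429 to its contributor — below 1 — so contributing 0 is dominant for every player. At the Nash equilibrium everyone keeps their 37, and the group total is 7 × 37 = 259.

259.00 credits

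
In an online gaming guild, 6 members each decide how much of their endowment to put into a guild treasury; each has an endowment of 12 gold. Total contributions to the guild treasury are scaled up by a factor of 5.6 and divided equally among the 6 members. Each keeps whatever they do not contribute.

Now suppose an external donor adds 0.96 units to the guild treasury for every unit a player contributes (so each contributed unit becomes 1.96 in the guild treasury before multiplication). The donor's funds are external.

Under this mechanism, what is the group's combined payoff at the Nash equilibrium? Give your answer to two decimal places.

The effective private return per unit is now 5.6 × 1.96 / 6 = 1.8293 > 1, so every player's dominant strategy flips to full contribution.
At the Nash equilibrium everyone contributes 12. Group total payoff = 5.6 × 1.96 × 72 = 790.27.

790.27 gold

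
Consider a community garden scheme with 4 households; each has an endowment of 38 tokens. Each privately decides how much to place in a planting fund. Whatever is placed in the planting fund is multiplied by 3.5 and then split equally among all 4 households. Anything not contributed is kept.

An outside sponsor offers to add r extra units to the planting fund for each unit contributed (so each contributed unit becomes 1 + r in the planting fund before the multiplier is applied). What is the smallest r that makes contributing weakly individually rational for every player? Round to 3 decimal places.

0.143

With matching at rate r, one contributed unit becomes (1 + r) in the planting fund and returns 3.5 × (1 + r) / 4 to the contributor.
Setting this equal to 1: 1 + r = 4/3.5 = 1.1429.
So the minimum matching rate is r = 1.1429 − 1 = 0.143.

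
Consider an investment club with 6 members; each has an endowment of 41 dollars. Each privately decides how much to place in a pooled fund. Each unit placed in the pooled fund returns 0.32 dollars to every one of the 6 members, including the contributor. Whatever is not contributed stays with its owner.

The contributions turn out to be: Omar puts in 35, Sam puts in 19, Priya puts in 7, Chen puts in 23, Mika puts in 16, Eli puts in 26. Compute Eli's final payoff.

55.32 dollars

Total contributed: 35 + 19 + 7 + 23 + 16 + 26 = 126.
Each receives 0.32 × 126 = 40.32 from the pooled fund.
Eli keeps 41 − 26 = 15, so Eli's payoff is 15 + 40.32 = 55.32.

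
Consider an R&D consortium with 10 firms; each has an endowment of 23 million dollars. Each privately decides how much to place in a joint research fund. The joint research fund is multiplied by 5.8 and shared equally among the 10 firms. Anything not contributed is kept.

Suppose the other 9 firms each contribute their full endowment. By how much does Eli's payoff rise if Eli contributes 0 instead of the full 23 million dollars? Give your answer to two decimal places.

9.66 million dollars

Switching from a contribution of 23 to 0 lets Eli keep an extra 23 million dollars, but lowers the joint research fund by 23, which costs Eli their own share of that drop: 5.8/10 × 23 = 13.34.
Net gain = 23 − 13.34 = 9.66. The private return per contributed unit (0.5800) is below 1, so free-riding is indeed the best response regardless of what the others do.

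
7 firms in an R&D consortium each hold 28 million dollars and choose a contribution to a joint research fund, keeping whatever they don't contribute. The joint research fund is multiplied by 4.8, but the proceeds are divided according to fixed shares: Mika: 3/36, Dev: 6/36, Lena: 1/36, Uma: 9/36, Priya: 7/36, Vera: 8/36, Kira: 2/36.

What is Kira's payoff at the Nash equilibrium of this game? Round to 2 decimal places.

42.93 million dollars

Each unit j contributes comes back to j as 4.8 × (j's share), so j prefers to contribute only if that share exceeds 1/4.8 = 0.2083; otherwise keeping the unit dominates.
Uma and Vera clear that bar, contributing 28 each; the remaining 5 contribute 0. Total contributed: 56.
Kira keeps 28 and receives 4.8 × 56 × 2/36 = 14.93 from the joint research fund, for a payoff of 42.93.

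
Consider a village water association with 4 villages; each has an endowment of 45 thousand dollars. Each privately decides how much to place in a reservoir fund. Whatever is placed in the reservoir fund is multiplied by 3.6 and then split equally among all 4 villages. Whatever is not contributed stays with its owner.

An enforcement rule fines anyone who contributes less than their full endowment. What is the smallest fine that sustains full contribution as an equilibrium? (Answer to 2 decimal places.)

Given the others contribute fully, the best deviation is to contribute 0 (any partial contribution still incurs the fine and gives up units whose private return 0.9000 is below 1).
Deviating from 45 to 0 saves 45 thousand dollars but forfeits the deviator's share of the drop in the reservoir fund: 3.6/4 × 45 = 40.50.
So the deviation gain is 45 − 40.50 = 4.50, and the fine must be at least 4.50 thousand dollars to wipe it out.

4.50 thousand dollars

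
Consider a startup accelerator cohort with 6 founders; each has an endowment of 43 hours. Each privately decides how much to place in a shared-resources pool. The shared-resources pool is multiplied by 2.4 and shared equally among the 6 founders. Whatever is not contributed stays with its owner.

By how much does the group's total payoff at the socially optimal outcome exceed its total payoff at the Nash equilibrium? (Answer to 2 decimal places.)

361.20 hours

Each contributed unit returns 2.4/6 = 0.4000 to its contributor — below 1 — so contributing 0 is dominant for every player. At the Nash equilibrium everyone keeps their 43, and the group total is 6 × 43 = 258.
Each contributed unit returns 2.400 to the group as a whole (0.4000 to each of 6 players), which exceeds 1, so the social optimum is full contribution: group total = 2.400 × 258 = 619.20.
Efficiency loss = 619.20 − 258 = 361.20.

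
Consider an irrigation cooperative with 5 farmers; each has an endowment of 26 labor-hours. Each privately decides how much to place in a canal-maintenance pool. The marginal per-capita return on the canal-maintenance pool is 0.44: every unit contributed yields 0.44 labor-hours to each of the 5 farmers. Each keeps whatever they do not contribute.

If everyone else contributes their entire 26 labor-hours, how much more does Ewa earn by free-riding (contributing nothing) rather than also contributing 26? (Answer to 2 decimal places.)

Switching from a contribution of 26 to 0 lets Ewa keep an extra 26 labor-hours, but lowers the canal-maintenance pool by 26, which costs Ewa their own share of that drop: 0.44 × 26 = 11.44.
Net gain = 26 − 11.44 = 14.56. The private return per contributed unit (0.44) is below 1, so free-riding is indeed the best response regardless of what the others do.

14.56 labor-hours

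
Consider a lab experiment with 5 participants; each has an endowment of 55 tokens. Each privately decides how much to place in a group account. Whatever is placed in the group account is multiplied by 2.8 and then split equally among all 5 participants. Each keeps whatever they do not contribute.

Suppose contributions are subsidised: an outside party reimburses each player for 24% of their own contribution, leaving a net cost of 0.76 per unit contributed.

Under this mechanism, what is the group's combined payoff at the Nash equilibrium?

275.00 tokens

Even with the mechanism, each unit contributed returns only (2.8/5) / 0.76 = 0.7368 per unit of net cost, so contributing nothing is still dominant.
At the Nash equilibrium no one contributes; group total payoff = 5 × 55 = 275.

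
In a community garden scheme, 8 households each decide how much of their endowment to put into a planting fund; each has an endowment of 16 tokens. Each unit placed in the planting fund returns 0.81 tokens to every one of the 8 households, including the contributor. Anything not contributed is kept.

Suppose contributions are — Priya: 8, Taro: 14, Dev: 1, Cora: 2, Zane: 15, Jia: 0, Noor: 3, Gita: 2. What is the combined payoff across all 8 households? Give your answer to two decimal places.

Total contributed: 8 + 14 + 1 + 2 + 15 + 0 + 3 + 2 = 45; total kept: 8 × 16 − 45 = 83.
The planting fund pays out 0.81 × 8 × 45 = 291.60 in aggregate.
Group total = 83 + 291.60 = 374.60.

374.60 tokens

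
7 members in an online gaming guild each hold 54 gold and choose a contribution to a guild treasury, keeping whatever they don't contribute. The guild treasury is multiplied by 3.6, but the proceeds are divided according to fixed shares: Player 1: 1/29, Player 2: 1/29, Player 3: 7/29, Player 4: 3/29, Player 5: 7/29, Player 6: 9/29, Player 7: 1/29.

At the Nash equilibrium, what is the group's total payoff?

518.40 gold

Each unit j contributes comes back to j as 3.6 × (j's share), so j prefers to contribute only if that share exceeds 1/3.6 = 0.2778; otherwise keeping the unit dominates.
Player 6 alone (share 9/29) is above the threshold, contributing 54; the remaining 6 contribute 0. Total contributed: 54.
The guild treasury pays out 3.6 × 54 = 194.40 in total (split across the unequal shares, but the aggregate is all that matters for the group sum).
The 6 free-riders keep 54 each, adding 324. Group total = 324 + 194.40 = 518.40.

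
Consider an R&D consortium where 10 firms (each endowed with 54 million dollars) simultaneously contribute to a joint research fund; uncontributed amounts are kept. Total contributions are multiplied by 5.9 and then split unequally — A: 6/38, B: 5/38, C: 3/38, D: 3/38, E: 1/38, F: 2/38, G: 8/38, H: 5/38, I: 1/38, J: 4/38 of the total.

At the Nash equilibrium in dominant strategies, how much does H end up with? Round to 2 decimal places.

95.92 million dollars

For player j, contributing a unit is worthwhile iff 5.9 × (j's share) ≥ 1, i.e. iff j's share is at least 0.1695.
The only share above 0.1695 is G's 8/38, contributing 54; the remaining 9 contribute 0. Total contributed: 54.
H keeps 54 and receives 5.9 × 54 × 5/38 = 41.92 from the joint research fund, for a payoff of 95.92.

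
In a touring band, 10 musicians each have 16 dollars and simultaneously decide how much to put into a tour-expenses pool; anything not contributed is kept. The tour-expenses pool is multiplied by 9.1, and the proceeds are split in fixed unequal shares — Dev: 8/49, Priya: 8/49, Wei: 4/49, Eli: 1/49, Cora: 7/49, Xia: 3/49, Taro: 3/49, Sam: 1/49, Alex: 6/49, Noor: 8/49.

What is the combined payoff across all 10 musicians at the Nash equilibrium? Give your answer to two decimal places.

Player j's private return per contributed unit is 9.1 × (j's share). Contributing is weakly dominant for j when that share is at least 1/9.1 = 0.1099, and contributing 0 is dominant otherwise.
Dev, Priya, Cora, Alex and Noor clear that bar, contributing 16 each; the remaining 5 contribute 0. Total contributed: 80.
The tour-expenses pool pays out 9.1 × 80 = 728.00 in total (split across the unequal shares, but the aggregate is all that matters for the group sum).
The 5 free-riders keep 16 each, adding 80. Group total = 80 + 728.00 = 808.00.

808.00 dollars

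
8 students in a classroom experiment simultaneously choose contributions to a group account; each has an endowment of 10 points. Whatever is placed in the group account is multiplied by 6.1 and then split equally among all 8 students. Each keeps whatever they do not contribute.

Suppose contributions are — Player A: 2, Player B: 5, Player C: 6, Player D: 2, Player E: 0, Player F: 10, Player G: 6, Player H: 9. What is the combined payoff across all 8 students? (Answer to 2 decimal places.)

284.00 points

Total contributed: 2 + 5 + 6 + 2 + 0 + 10 + 6 + 9 = 40; total kept: 8 × 10 − 40 = 40.
The group account pays out 6.1 × 40 = 244.00 in aggregate.
Group total = 40 + 244.00 = 284.00.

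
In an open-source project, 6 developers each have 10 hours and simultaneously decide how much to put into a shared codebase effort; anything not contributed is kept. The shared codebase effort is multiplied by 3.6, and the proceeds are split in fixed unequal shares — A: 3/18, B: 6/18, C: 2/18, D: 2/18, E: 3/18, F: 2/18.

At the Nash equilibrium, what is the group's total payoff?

A player with share s gets back 3.6·s per unit contributed, so full contribution is dominant for anyone with s > 1/3.6 = 0.2778 and zero contribution is dominant for anyone below.
The only share above 0.2778 is B's 6/18, contributing 10; the remaining 5 contribute 0. Total contributed: 10.
The shared codebase effort pays out 3.6 × 10 = 36.00 in total (split across the unequal shares, but the aggregate is all that matters for the group sum).
The 5 free-riders keep 10 each, adding 50. Group total = 50 + 36.00 = 86.00.

86.00 hours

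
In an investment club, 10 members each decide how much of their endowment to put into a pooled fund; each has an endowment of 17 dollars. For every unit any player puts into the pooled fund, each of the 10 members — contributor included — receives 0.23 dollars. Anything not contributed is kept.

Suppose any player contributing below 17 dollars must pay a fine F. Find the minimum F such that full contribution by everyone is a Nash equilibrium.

13.09 dollars

Given the others contribute fully, the best deviation is to contribute 0 (any partial contribution still incurs the fine and gives up units whose private return 0.23 is below 1).
Deviating from 17 to 0 saves 17 dollars but forfeits the deviator's share of the drop in the pooled fund: 0.23 × 17 = 3.91.
So the deviation gain is 17 − 3.91 = 13.09, and the fine must be at least 13.09 dollars to wipe it out.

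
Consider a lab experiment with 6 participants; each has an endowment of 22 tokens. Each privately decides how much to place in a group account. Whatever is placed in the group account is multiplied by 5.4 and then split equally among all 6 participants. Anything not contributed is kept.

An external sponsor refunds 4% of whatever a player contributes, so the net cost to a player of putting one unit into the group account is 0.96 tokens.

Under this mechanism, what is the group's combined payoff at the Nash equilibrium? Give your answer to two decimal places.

132.00 tokens

Even with the mechanism, each unit contributed returns only (5.4/6) / 0.96 = 0.9375 per unit of net cost, so contributing nothing is still dominant.
At the Nash equilibrium no one contributes; group total payoff = 6 × 22 = 132.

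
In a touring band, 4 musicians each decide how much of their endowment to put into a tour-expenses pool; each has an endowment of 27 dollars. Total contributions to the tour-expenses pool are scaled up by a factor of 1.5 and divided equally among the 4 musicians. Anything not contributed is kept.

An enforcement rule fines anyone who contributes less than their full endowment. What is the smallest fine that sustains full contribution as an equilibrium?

Given the others contribute fully, the best deviation is to contribute 0 (any partial contribution still incurs the fine and gives up units whose private return 0.3750 is below 1).
Deviating from 27 to 0 saves 27 dollars but forfeits the deviator's share of the drop in the tour-expenses pool: 1.5/4 × 27 = 10.12.
So the deviation gain is 27 − 10.12 = 16.88, and the fine must be at least 16.88 dollars to wipe it out.

16.88 dollars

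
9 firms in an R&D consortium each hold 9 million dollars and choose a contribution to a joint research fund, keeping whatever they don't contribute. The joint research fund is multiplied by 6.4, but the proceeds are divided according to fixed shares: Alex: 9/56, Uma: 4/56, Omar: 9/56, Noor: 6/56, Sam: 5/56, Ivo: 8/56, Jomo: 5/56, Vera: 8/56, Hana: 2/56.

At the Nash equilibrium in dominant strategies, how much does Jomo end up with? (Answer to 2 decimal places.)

19.29 million dollars

Each unit j contributes comes back to j as 6.4 × (j's share), so j prefers to contribute only if that share exceeds 1/6.4 = 0.1563; otherwise keeping the unit dominates.
The shares above 0.1563 belong to Alex and Omar, contributing 9 each; the remaining 7 contribute 0. Total contributed: 18.
Jomo keeps 9 and receives 6.4 × 18 × 5/56 = 10.29 from the joint research fund, for a payoff of 19.29.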